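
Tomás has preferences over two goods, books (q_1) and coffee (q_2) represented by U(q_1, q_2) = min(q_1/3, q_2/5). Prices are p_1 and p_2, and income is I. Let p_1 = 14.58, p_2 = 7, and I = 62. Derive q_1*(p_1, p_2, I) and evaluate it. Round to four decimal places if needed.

With perfect complements, no substitution: consume in ratio q_1:q_2 = 3:5.
Budget: p_1·q_1 + p_2·(5/3)·q_1 = I, so (3·p_1 + 5·p_2)·q_1 = 3·I.
Demand: q_1*(p_1,p_2,I) = 3·I/(3·p_1 + 5·p_2), q_2* = 5·I/(3·p_1 + 5·p_2).
Here 3·14.58 + 5·7 = 78.74, giving q_1* = 2.3622.

q_1* = 2.3622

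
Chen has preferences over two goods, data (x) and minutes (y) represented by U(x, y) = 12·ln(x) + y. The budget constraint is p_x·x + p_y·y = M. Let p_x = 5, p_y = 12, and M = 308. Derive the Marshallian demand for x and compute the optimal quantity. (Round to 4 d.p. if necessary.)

So x*(p_x,p_y) = 12·p_y/p_x, independent of income; and y* = (M − 12·p_y)/p_y.
At the given prices: x* = 12·12/5 = 28.8.

x* = 28.8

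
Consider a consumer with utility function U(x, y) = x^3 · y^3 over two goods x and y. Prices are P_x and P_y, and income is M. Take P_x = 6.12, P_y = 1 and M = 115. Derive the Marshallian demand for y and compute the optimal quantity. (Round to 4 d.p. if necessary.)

y* = 57.5

Demand: x*(P_x,P_y,M) = 0.5·M/P_x and y* = 0.5·M/P_y.
At P_x=6.12, P_y=1, M=115: y* = 0.5·115/1 = 57.5.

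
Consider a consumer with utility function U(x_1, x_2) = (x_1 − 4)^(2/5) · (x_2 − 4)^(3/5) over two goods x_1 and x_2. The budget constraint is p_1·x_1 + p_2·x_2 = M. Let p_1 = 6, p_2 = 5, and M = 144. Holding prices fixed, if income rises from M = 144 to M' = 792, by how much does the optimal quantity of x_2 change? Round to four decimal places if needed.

MRS = (2/3)·(x_2−4)/(x_1−4). Tangency with p_1/p_2 gives x_2−4 = (3/2)·(p_1/p_2)·(x_1−4).
Substituting into the budget: x_1* = 4 + 0.4·(M − 4·p_1 − 4·p_2)/p_1, and x_2* = 4 + 0.6·(…)/p_2.
Discretionary income = 144 − 4·6 − 4·5 = 100; x_2* = 4 + 0.6·100/5 = 16.
At M' = 792: x_2* = 93.76. Change: 93.76 − 16 = 77.76.

Δx_2* = 77.76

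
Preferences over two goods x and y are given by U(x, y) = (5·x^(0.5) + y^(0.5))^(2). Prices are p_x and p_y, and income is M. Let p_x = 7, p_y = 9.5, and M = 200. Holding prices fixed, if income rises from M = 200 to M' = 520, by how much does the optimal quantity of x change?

Δx* = 44.4055

MU_x ∝ 5·x^(-0.5), MU_y ∝ y^(-0.5), so MRS = 5·(y/x)^(0.5) = p_x/p_y.
Solve for the ratio: y/x = [(1/5)·p_x/p_y]^(2).
Substitute y = (y/x)·x into the budget: x* = M/(p_x + p_y·(y/x)).
Numerically y/x = 0.021717, so x* = 200/(7 + 9.5·0.021717) = 27.7534.
At M' = 520: x* = 72.1589. Change: 72.1589 − 27.7534 = 44.4055.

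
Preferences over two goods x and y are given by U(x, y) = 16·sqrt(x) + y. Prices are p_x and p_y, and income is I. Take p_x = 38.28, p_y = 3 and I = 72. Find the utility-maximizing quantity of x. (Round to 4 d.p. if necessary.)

x* = 0.3931

Set MRS = p_x/p_y: 8·x^(−1/2) = p_x/p_y.
Thus x* = (8·p_y/p_x)² — independent of I — with the rest of income spent on y.
Plugging in: x* = (8·3/38.28)² = 0.3931.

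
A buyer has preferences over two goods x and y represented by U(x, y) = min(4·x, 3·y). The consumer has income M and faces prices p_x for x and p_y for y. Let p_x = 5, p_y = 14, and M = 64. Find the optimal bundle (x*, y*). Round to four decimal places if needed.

Leontief preferences: the optimum is at the kink where x/3 = y/4, i.e. y = (4/3)·x.
Budget: p_x·x + p_y·(4/3)·x = M, so (3·p_x + 4·p_y)·x = 3·M.
Demand: x*(p_x,p_y,M) = 3·M/(3·p_x + 4·p_y), y* = 4·M/(3·p_x + 4·p_y).
Here 3·5 + 4·14 = 71, giving x* = 2.7042 and y* = 3.6056.

x* = 2.7042, y* = 3.6056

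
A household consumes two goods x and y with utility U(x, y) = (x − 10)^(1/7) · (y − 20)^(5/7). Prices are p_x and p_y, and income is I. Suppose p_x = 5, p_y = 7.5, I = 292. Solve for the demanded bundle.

x* = 13.0667, y* = 30.2222

After buying the subsistence bundle (10, 20), a share 1/6 of the remaining income goes to x: x* = 10 + 1/6·(I − 10p_x − 20p_y)/p_x.
Discretionary income = 292 − 10·5 − 20·7.5 = 92; x* = 10 + 1/6·92/5 = 13.0667; y* = 20 + 5/6·92/7.5 = 30.2222.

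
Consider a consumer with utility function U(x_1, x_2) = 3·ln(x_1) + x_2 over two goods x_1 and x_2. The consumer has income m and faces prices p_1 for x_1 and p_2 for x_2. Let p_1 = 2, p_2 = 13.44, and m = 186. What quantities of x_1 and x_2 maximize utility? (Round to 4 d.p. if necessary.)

So x_1*(p_1,p_2) = 3·p_2/p_1, independent of income; and x_2* = (m − 3·p_2)/p_2.
At the given prices: x_1* = 3·13.44/2 = 20.16, and x_2* = 10.8393.

x_1* = 20.16, x_2* = 10.8393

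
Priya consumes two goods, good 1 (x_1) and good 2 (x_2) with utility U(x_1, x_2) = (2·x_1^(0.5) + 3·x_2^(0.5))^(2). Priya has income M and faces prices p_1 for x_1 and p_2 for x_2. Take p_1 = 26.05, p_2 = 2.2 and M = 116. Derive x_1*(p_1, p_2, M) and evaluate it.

x_1* = 0.1611

From the CES first-order condition, (2/3)·(x_2/x_1)^(0.5) = p_1/p_2.
Hence x_2/x_1 = ((3/2)·p_1/p_2)^(1/(0.5)), i.e. raised to the 2 power.
Substitute x_2 = (x_2/x_1)·x_1 into the budget: x_1* = M/(p_1 + p_2·(x_2/x_1)).
Numerically x_2/x_1 = 315.466038, so x_1* = 116/(26.05 + 2.2·315.466038) = 0.1611.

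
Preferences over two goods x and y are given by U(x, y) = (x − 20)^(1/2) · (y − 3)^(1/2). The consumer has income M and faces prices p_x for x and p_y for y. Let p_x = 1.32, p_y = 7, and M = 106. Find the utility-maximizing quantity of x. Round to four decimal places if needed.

x* = 42.197

Discretionary income = 106 − 20·1.32 − 3·7 = 58.6; x* = 20 + 0.5·58.6/1.32 = 42.197.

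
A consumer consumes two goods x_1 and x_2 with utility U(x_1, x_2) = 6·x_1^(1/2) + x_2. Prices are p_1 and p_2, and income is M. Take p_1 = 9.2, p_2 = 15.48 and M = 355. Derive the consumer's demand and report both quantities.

x_1* = 25.4805, x_2* = 7.7893

Thus x_1* = (3·p_2/p_1)² — independent of M — with the rest of income spent on x_2.
Plugging in: x_1* = (3·15.48/9.2)² = 25.4805, x_2* = 7.7893.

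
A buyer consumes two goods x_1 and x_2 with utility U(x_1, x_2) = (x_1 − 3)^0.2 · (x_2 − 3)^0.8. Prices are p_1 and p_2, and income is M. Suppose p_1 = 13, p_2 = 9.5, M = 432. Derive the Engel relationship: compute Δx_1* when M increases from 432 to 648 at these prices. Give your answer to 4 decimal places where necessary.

MRS = (1/4)·(x_2−3)/(x_1−3). Tangency with p_1/p_2 gives x_2−3 = 4·(p_1/p_2)·(x_1−3).
After buying the subsistence bundle (3, 3), a share 0.2 of the remaining income goes to x_1: x_1* = 3 + 0.2·(M − 3p_1 − 3p_2)/p_1.
Discretionary income = 432 − 3·13 − 3·9.5 = 364.5; x_1* = 3 + 0.2·364.5/13 = 8.6077.
At M' = 648: x_1* = 11.9308. Change: 11.9308 − 8.6077 = 3.3231.

Δx_1* = 3.3231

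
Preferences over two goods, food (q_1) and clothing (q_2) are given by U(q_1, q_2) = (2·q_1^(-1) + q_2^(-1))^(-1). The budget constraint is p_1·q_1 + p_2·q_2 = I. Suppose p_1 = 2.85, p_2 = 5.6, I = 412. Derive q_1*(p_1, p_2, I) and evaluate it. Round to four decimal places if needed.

From the CES first-order condition, 2·(q_2/q_1)^(2) = p_1/p_2.
Solve for the ratio: q_2/q_1 = [(1/2)·p_1/p_2]^(0.5).
With the ratio pinned down, the budget gives q_1* = I/(p_1 + p_2·(q_2/q_1)) and q_2* = (q_2/q_1)·q_1*.
Numerically q_2/q_1 = 0.504445, so q_1* = 412/(2.85 + 5.6·0.504445) = 72.6005.

q_1* = 72.6005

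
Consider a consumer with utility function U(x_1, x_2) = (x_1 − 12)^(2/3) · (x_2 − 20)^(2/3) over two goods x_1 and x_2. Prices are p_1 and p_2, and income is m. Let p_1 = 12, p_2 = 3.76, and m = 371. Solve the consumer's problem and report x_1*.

Let x_1' = x_1−12, x_2' = x_2−20. MRS = x_2'/x_1' = p_1/p_2.
After buying the subsistence bundle (12, 20), a share 0.5 of the remaining income goes to x_1: x_1* = 12 + 0.5·(m − 12p_1 − 20p_2)/p_1.
Discretionary income = 371 − 12·12 − 20·3.76 = 151.8; x_1* = 12 + 0.5·151.8/12 = 18.325.

x_1* = 18.325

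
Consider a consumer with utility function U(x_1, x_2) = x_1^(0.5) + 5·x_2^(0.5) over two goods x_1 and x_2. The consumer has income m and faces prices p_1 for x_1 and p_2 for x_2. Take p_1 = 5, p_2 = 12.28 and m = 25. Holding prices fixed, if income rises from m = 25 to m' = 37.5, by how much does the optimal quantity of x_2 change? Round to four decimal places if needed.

Δx_2* = 0.9269

MU_x_1 ∝ x_1^(-0.5), MU_x_2 ∝ 5·x_2^(-0.5), so MRS = (1/5)·(x_2/x_1)^(0.5) = p_1/p_2.
Solve for the ratio: x_2/x_1 = [5·p_1/p_2]^(2).
Substitute x_2 = (x_2/x_1)·x_1 into the budget: x_1* = m/(p_1 + p_2·(x_2/x_1)).
Numerically x_2/x_1 = 4.144606, so x_1* = 25/(5 + 12.28·4.144606) = 0.4473 and x_2* = 4.144606·0.4473 = 1.8537.
At m' = 37.5: x_2* = 2.7806. Change: 2.7806 − 1.8537 = 0.9269.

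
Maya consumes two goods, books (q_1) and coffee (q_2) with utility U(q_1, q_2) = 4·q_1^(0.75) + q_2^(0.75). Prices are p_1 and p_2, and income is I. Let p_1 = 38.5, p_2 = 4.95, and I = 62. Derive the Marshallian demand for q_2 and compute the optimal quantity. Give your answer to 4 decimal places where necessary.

Substitute q_2 = (q_2/q_1)·q_1 into the budget: q_1* = I/(p_1 + p_2·(q_2/q_1)).
Numerically q_2/q_1 = 14.294934, so q_1* = 62/(38.5 + 4.95·14.294934) = 0.5675 and q_2* = 14.294934·0.5675 = 8.1117.

q_2* = 8.1117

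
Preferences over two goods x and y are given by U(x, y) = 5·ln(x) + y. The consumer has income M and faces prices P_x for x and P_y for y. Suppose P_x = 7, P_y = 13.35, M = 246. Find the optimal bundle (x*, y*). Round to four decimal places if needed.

Set MRS = P_x/P_y: (5/x)/1 = P_x/P_y.
So x*(P_x,P_y) = 5·P_y/P_x, independent of income; and y* = (M − 5·P_y)/P_y.
At the given prices: x* = 5·13.35/7 = 9.5357, and y* = 13.427.

x* = 9.5357, y* = 13.427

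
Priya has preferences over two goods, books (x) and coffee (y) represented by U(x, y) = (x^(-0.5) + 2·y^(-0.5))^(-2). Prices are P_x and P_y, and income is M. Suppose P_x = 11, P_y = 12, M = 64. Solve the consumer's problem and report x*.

With the ratio pinned down, the budget gives x* = M/(P_x + P_y·(y/x)) and y* = (y/x)·x*.
Numerically y/x = 1.49794, so x* = 64/(11 + 12·1.49794) = 2.2088.

x* = 2.2088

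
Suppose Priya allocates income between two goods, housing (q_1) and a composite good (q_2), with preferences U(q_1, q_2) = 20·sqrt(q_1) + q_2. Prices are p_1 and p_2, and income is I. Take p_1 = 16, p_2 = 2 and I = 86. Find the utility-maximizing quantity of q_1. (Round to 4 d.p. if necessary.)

Set MRS = p_1/p_2: 10·q_1^(−1/2) = p_1/p_2.
Solve: √q_1 = 10·p_2/p_1, so q_1*(p_1,p_2) = (10·p_2/p_1)², and q_2* = (I − p_1·q_1*)/p_2.
Plugging in: q_1* = (10·2/16)² = 1.5625.

q_1* = 1.5625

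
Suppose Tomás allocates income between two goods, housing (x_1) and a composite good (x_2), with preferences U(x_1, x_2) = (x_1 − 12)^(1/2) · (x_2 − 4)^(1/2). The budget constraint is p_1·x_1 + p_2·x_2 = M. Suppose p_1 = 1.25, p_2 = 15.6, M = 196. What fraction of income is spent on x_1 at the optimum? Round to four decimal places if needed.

share on x_1 = 0.3791

Let x_1' = x_1−12, x_2' = x_2−4. MRS = x_2'/x_1' = p_1/p_2.
After buying the subsistence bundle (12, 4), a share 0.5 of the remaining income goes to x_1: x_1* = 12 + 0.5·(M − 12p_1 − 4p_2)/p_1.
Discretionary income = 196 − 12·1.25 − 4·15.6 = 118.6; x_1* = 12 + 0.5·118.6/1.25 = 59.44; x_2* = 4 + 0.5·118.6/15.6 = 7.8013.
Expenditure on x_1: 1.25·59.44 = 74.3; share = 0.3791.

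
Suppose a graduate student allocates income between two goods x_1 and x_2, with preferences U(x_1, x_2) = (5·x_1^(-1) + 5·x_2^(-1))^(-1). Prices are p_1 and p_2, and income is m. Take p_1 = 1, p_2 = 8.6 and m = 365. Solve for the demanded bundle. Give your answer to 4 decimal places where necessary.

Numerically x_2/x_1 = 0.340997, so x_1* = 365/(1 + 8.6·0.340997) = 92.8145 and x_2* = 0.340997·92.8145 = 31.6495.

x_1* = 92.8145, x_2* = 31.6495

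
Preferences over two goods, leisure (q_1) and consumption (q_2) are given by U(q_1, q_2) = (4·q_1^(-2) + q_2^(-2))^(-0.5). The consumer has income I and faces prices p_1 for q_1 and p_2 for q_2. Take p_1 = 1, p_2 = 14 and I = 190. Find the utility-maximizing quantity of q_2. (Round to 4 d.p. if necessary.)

q_2* = 10.6587

From the CES first-order condition, 4·(q_2/q_1)^(3) = p_1/p_2.
Solve for the ratio: q_2/q_1 = [(1/4)·p_1/p_2]^(1/3).
Substitute q_2 = (q_2/q_1)·q_1 into the budget: q_1* = I/(p_1 + p_2·(q_2/q_1)).
Numerically q_2/q_1 = 0.261379, so q_1* = 190/(1 + 14·0.261379) = 40.7786 and q_2* = 0.261379·40.7786 = 10.6587.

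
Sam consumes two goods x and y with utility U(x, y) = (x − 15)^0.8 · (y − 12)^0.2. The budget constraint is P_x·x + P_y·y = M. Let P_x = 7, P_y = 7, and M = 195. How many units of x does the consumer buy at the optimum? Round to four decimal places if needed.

This is Cobb-Douglas in (x−15, y−12): tangency gives 0.8·P_y·(y−12) = 0.2·P_x·(x−15).
Substituting into the budget: x* = 15 + 0.8·(M − 15·P_x − 12·P_y)/P_x, and y* = 12 + 0.2·(…)/P_y.
Discretionary income = 195 − 15·7 − 12·7 = 6; x* = 15 + 0.8·6/7 = 15.6857.

x* = 15.6857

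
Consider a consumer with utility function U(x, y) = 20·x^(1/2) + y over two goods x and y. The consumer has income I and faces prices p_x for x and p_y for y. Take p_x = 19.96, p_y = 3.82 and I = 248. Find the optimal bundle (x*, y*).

x* = 3.6627, y* = 45.7832

MU_x = 10/√x, MU_y = 1. Tangency: 10/√x = p_x/p_y.
Solve: √x = 10·p_y/p_x, so x*(p_x,p_y) = (10·p_y/p_x)², and y* = (I − p_x·x*)/p_y.
Plugging in: x* = (10·3.82/19.96)² = 3.6627, y* = 45.7832.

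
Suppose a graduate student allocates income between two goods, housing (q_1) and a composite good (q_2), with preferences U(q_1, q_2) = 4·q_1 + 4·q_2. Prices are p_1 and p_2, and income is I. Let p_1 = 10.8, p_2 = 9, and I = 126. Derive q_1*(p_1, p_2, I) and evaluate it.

Linear utility — the consumer picks whichever good has higher MU/price: 4/10.8 = 0.3704 vs 4/9 = 0.4444.
q_2 gives more utility per dollar, so spend all income on q_2: q_2* = I/p_2, q_1* = 0.
Numerically: q_1* = 0, q_2* = 14.

q_1* = 0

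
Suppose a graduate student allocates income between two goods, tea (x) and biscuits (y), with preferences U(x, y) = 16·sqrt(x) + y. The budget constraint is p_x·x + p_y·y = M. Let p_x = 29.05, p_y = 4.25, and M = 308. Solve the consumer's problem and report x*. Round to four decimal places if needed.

Solve: √x = 8·p_y/p_x, so x*(p_x,p_y) = (8·p_y/p_x)², and y* = (M − p_x·x*)/p_y.
Plugging in: x* = (8·4.25/29.05)² = 1.3698.

x* = 1.3698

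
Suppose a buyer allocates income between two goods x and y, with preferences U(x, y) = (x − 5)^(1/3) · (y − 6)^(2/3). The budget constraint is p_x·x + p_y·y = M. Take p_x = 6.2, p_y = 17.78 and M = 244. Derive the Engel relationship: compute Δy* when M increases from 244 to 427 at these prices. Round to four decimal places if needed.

Δy* = 6.8616

MRS = (1/2)·(y−6)/(x−5). Tangency with p_x/p_y gives y−6 = 2·(p_x/p_y)·(x−5).
Substituting into the budget: x* = 5 + 1/3·(M − 5·p_x − 6·p_y)/p_x, and y* = 6 + 2/3·(…)/p_y.
Discretionary income = 244 − 5·6.2 − 6·17.78 = 106.32; y* = 6 + 2/3·106.32/17.78 = 9.9865.
At M' = 427: y* = 16.8481. Change: 16.8481 − 9.9865 = 6.8616.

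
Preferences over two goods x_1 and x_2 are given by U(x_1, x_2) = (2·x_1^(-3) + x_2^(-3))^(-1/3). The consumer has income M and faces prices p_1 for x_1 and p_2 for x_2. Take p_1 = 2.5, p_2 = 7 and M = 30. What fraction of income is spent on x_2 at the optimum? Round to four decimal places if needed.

MRS = MU_x_1/MU_x_2 = 2·(x_2/x_1)^(4). Set equal to p_1/p_2.
Hence x_2/x_1 = ((1/2)·p_1/p_2)^(1/(4)), i.e. raised to the 0.25 power.
With the ratio pinned down, the budget gives x_1* = M/(p_1 + p_2·(x_2/x_1)) and x_2* = (x_2/x_1)·x_1*.
Numerically x_2/x_1 = 0.650059, so x_1* = 30/(2.5 + 7·0.650059) = 4.2551 and x_2* = 0.650059·4.2551 = 2.766.
Expenditure on x_2: 7·2.766 = 19.3623; share = 0.6454.

share on x_2 = 0.6454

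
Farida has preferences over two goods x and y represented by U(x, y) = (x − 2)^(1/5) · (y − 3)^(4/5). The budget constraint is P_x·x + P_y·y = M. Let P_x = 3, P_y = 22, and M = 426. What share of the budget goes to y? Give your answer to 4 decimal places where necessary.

share on y = 0.8197

MRS = (1/4)·(y−3)/(x−2). Tangency with P_x/P_y gives y−3 = 4·(P_x/P_y)·(x−2).
After buying the subsistence bundle (2, 3), a share 0.2 of the remaining income goes to x: x* = 2 + 0.2·(M − 2P_x − 3P_y)/P_x.
Discretionary income = 426 − 2·3 − 3·22 = 354; x* = 2 + 0.2·354/3 = 25.6; y* = 3 + 0.8·354/22 = 15.8727.
Expenditure on y: 22·15.8727 = 349.2; share = 0.8197.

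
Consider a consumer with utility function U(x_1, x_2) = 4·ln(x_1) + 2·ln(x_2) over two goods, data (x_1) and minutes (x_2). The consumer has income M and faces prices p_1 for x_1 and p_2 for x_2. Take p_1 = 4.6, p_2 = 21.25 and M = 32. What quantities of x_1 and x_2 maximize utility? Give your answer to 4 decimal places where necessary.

MU_x_1/MU_x_2 = (4·x_2)/(2·x_1); tangency sets this equal to p_1/p_2.
So 4·p_2·x_2 = 2·p_1·x_1; combined with the budget, a share 2/3 of income goes to x_1.
Demand: x_1*(p_1,p_2,M) = 2/3·M/p_1 and x_2* = 1/3·M/p_2.
At p_1=4.6, p_2=21.25, M=32: x_1* = 2/3·32/4.6 = 4.6377, x_2* = 0.502.

x_1* = 4.6377, x_2* = 0.502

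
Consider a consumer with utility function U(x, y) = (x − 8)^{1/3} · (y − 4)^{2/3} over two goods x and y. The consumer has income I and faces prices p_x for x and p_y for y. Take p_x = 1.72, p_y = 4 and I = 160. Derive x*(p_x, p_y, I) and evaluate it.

MRS = (1/2)·(y−4)/(x−8). Tangency with p_x/p_y gives y−4 = 2·(p_x/p_y)·(x−8).
Substituting into the budget: x* = 8 + 1/3·(I − 8·p_x − 4·p_y)/p_x, and y* = 4 + 2/3·(…)/p_y.
Discretionary income = 160 − 8·1.72 − 4·4 = 130.24; x* = 8 + 1/3·130.24/1.72 = 33.2403.

x* = 33.2403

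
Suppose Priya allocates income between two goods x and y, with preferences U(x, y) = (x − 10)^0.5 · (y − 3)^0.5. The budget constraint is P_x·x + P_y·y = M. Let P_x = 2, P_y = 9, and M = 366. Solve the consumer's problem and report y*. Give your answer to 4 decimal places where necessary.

y* = 20.7222

MRS = (y−3)/(x−10). Tangency with P_x/P_y gives y−3 = (P_x/P_y)·(x−10).
Substituting into the budget: x* = 10 + 0.5·(M − 10·P_x − 3·P_y)/P_x, and y* = 3 + 0.5·(…)/P_y.
Discretionary income = 366 − 10·2 − 3·9 = 319; y* = 3 + 0.5·319/9 = 20.7222.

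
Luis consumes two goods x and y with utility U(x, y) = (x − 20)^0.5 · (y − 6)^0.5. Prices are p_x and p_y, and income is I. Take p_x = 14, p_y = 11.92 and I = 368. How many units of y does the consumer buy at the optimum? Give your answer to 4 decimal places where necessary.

y* = 6.6913

MRS = (y−6)/(x−20). Tangency with p_x/p_y gives y−6 = (p_x/p_y)·(x−20).
Substituting into the budget: x* = 20 + 0.5·(I − 20·p_x − 6·p_y)/p_x, and y* = 6 + 0.5·(…)/p_y.
Discretionary income = 368 − 20·14 − 6·11.92 = 16.48; y* = 6 + 0.5·16.48/11.92 = 6.6913.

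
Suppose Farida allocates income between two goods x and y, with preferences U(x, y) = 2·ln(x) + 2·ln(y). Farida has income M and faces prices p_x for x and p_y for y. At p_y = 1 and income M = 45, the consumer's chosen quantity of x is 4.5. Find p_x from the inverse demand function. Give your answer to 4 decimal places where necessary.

p_x = 5

The MRS is y/x. Set MRS = p_x/p_y.
So 2·p_y·y = 2·p_x·x; combined with the budget, a share 0.5 of income goes to x.
Demand: x*(p_x,p_y,M) = 0.5·M/p_x and y* = 0.5·M/p_y.
Set x* = 4.5 in the demand function and solve for p_x: p_x = 5.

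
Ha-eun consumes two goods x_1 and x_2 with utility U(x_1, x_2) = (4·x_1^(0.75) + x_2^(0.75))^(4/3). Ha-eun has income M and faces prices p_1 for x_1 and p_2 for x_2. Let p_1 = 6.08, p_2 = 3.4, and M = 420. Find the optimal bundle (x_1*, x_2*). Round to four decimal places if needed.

x_1* = 67.5696, x_2* = 2.699

MRS = MU_x_1/MU_x_2 = 4·(x_2/x_1)^(0.25). Set equal to p_1/p_2.
Solve for the ratio: x_2/x_1 = [(1/4)·p_1/p_2]^(4).
With the ratio pinned down, the budget gives x_1* = M/(p_1 + p_2·(x_2/x_1)) and x_2* = (x_2/x_1)·x_1*.
Numerically x_2/x_1 = 0.039945, so x_1* = 420/(6.08 + 3.4·0.039945) = 67.5696 and x_2* = 0.039945·67.5696 = 2.699.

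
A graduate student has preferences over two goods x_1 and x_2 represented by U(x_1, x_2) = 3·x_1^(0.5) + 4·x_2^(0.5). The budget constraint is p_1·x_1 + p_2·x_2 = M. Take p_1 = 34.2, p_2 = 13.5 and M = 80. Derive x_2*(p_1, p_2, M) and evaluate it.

x_2* = 4.8492

With the ratio pinned down, the budget gives x_1* = M/(p_1 + p_2·(x_2/x_1)) and x_2* = (x_2/x_1)·x_1*.
Numerically x_2/x_1 = 11.409383, so x_1* = 80/(34.2 + 13.5·11.409383) = 0.425 and x_2* = 11.409383·0.425 = 4.8492.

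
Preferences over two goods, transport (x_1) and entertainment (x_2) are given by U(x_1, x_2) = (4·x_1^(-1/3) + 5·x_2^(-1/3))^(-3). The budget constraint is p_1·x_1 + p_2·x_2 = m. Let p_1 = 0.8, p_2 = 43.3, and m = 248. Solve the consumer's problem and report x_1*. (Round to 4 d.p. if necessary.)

x_1* = 73.6954

MU_x_1 ∝ 4·x_1^(-4/3), MU_x_2 ∝ 5·x_2^(-4/3), so MRS = (4/5)·(x_2/x_1)^(4/3) = p_1/p_2.
Hence x_2/x_1 = ((5/4)·p_1/p_2)^(1/(4/3)), i.e. raised to the 0.75 power.
Substitute x_2 = (x_2/x_1)·x_1 into the budget: x_1* = m/(p_1 + p_2·(x_2/x_1)).
Numerically x_2/x_1 = 0.059243, so x_1* = 248/(0.8 + 43.3·0.059243) = 73.6954.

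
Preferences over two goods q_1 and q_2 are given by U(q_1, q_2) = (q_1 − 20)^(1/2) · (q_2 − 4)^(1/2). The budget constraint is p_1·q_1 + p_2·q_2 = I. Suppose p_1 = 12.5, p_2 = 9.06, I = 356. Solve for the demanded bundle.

Let q_1' = q_1−20, q_2' = q_2−4. MRS = q_2'/q_1' = p_1/p_2.
Substituting into the budget: q_1* = 20 + 0.5·(I − 20·p_1 − 4·p_2)/p_1, and q_2* = 4 + 0.5·(…)/p_2.
Discretionary income = 356 − 20·12.5 − 4·9.06 = 69.76; q_1* = 20 + 0.5·69.76/12.5 = 22.7904; q_2* = 4 + 0.5·69.76/9.06 = 7.8499.

q_1* = 22.7904, q_2* = 7.8499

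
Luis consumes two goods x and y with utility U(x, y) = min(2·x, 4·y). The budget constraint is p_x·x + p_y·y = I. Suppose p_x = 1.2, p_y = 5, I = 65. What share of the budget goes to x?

Demand: x*(p_x,p_y,I) = 4·I/(4·p_x + 2·p_y), y* = 2·I/(4·p_x + 2·p_y).
Here 4·1.2 + 2·5 = 14.8, giving x* = 17.5676 and y* = 8.7838.
Expenditure on x: 1.2·17.5676 = 21.0811; share = 0.3243.

share on x = 0.3243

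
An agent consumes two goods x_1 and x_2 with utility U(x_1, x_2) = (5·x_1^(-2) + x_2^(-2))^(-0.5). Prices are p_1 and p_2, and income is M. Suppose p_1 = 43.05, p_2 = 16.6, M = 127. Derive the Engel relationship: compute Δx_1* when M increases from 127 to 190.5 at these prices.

With the ratio pinned down, the budget gives x_1* = M/(p_1 + p_2·(x_2/x_1)) and x_2* = (x_2/x_1)·x_1*.
Numerically x_2/x_1 = 0.803461, so x_1* = 127/(43.05 + 16.6·0.803461) = 2.2523.
At M' = 190.5: x_1* = 3.3784. Change: 3.3784 − 2.2523 = 1.1261.

Δx_1* = 1.1261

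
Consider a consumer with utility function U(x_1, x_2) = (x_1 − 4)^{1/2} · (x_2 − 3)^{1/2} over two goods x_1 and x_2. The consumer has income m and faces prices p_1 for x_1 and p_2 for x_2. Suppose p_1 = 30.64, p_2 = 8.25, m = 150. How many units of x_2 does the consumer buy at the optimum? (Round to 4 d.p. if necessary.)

x_2* = 3.163

Substituting into the budget: x_1* = 4 + 0.5·(m − 4·p_1 − 3·p_2)/p_1, and x_2* = 3 + 0.5·(…)/p_2.
Discretionary income = 150 − 4·30.64 − 3·8.25 = 2.69; x_2* = 3 + 0.5·2.69/8.25 = 3.163.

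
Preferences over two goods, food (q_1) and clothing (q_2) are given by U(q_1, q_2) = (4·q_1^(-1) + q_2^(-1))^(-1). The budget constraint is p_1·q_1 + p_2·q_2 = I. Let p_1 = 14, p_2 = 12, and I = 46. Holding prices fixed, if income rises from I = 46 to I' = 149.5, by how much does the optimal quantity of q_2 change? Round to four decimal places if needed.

From the CES first-order condition, 4·(q_2/q_1)^(2) = p_1/p_2.
Hence q_2/q_1 = ((1/4)·p_1/p_2)^(1/(2)), i.e. raised to the 0.5 power.
Substitute q_2 = (q_2/q_1)·q_1 into the budget: q_1* = I/(p_1 + p_2·(q_2/q_1)).
Numerically q_2/q_1 = 0.540062, so q_1* = 46/(14 + 12·0.540062) = 2.246 and q_2* = 0.540062·2.246 = 1.213.
At I' = 149.5: q_2* = 3.9422. Change: 3.9422 − 1.213 = 2.7292.

Δq_2* = 2.7292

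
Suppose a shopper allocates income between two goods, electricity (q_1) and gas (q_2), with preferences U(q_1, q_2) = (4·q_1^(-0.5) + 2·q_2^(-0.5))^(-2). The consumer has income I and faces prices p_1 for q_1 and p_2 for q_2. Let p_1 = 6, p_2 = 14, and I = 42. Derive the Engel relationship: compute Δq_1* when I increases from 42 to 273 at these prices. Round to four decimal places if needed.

From the CES first-order condition, 2·(q_2/q_1)^(1.5) = p_1/p_2.
Solve for the ratio: q_2/q_1 = [(1/2)·p_1/p_2]^(2/3).
With the ratio pinned down, the budget gives q_1* = I/(p_1 + p_2·(q_2/q_1)) and q_2* = (q_2/q_1)·q_1*.
Numerically q_2/q_1 = 0.358093, so q_1* = 42/(6 + 14·0.358093) = 3.8136.
At I' = 273: q_1* = 24.7882. Change: 24.7882 − 3.8136 = 20.9746.

Δq_1* = 20.9746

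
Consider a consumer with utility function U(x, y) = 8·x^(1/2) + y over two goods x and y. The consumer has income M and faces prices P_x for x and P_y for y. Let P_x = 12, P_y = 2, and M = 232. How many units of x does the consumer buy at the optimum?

Set MRS = P_x/P_y: 4·x^(−1/2) = P_x/P_y.
Solve: √x = 4·P_y/P_x, so x*(P_x,P_y) = (4·P_y/P_x)², and y* = (M − P_x·x*)/P_y.
Plugging in: x* = (4·2/12)² = 0.4444.

x* = 0.4444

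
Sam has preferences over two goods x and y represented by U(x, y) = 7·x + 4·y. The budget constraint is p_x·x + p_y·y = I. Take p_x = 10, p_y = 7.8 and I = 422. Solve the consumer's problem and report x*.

Linear utility — the consumer picks whichever good has higher MU/price: 7/10 = 0.7 vs 4/7.8 = 0.5128.
x gives more utility per dollar, so spend all income on x: x* = I/p_x, y* = 0.
Numerically: x* = 42.2, y* = 0.

x* = 42.2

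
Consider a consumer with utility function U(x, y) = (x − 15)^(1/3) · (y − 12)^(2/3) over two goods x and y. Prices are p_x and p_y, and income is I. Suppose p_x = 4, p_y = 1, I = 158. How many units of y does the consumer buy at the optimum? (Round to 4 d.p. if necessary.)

y* = 69.3333

This is Cobb-Douglas in (x−15, y−12): tangency gives 1/3·p_y·(y−12) = 2/3·p_x·(x−15).
After buying the subsistence bundle (15, 12), a share 1/3 of the remaining income goes to x: x* = 15 + 1/3·(I − 15p_x − 12p_y)/p_x.
Discretionary income = 158 − 15·4 − 12·1 = 86; y* = 12 + 2/3·86/1 = 69.3333.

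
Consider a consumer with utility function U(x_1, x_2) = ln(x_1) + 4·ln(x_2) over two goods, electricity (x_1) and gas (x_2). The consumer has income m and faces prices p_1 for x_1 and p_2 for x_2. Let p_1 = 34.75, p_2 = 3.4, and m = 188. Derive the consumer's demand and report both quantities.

x_1* = 1.082, x_2* = 44.2353

The MRS is (1/4)·x_2/x_1. Set MRS = p_1/p_2.
So p_2·x_2 = 4·p_1·x_1; combined with the budget, a share 0.2 of income goes to x_1.
Demand: x_1*(p_1,p_2,m) = 0.2·m/p_1 and x_2* = 0.8·m/p_2.
At p_1=34.75, p_2=3.4, m=188: x_1* = 0.2·188/34.75 = 1.082, x_2* = 44.2353.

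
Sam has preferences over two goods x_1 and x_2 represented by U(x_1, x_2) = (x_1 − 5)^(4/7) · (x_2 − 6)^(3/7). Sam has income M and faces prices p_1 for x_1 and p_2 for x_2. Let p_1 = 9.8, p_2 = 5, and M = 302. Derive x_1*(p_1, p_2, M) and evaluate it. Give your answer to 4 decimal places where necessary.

x_1* = 18.0029

Let x_1' = x_1−5, x_2' = x_2−6. MRS = (4/3)·x_2'/x_1' = p_1/p_2.
Substituting into the budget: x_1* = 5 + 4/7·(M − 5·p_1 − 6·p_2)/p_1, and x_2* = 6 + 3/7·(…)/p_2.
Discretionary income = 302 − 5·9.8 − 6·5 = 223; x_1* = 5 + 4/7·223/9.8 = 18.0029.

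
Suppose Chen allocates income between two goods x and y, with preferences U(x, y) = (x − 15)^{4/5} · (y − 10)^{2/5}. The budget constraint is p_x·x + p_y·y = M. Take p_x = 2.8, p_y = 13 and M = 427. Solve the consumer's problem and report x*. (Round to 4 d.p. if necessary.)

x* = 75.7143

MRS = 2·(y−10)/(x−15). Tangency with p_x/p_y gives y−10 = (1/2)·(p_x/p_y)·(x−15).
Substituting into the budget: x* = 15 + 2/3·(M − 15·p_x − 10·p_y)/p_x, and y* = 10 + 1/3·(…)/p_y.
Discretionary income = 427 − 15·2.8 − 10·13 = 255; x* = 15 + 2/3·255/2.8 = 75.7143.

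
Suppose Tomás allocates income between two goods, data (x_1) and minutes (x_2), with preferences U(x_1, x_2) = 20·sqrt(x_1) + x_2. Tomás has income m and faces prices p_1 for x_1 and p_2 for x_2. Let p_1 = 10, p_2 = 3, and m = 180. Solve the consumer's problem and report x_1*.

x_1* = 9

MU_x_1 = 10/√x_1, MU_x_2 = 1. Tangency: 10/√x_1 = p_1/p_2.
Solve: √x_1 = 10·p_2/p_1, so x_1*(p_1,p_2) = (10·p_2/p_1)², and x_2* = (m − p_1·x_1*)/p_2.
Plugging in: x_1* = (10·3/10)² = 9.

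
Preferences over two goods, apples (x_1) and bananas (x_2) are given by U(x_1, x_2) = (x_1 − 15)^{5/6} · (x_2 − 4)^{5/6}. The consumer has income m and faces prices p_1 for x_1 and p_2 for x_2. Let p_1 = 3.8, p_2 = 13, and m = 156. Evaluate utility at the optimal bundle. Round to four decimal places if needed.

MRS = (x_2−4)/(x_1−15). Tangency with p_1/p_2 gives x_2−4 = (p_1/p_2)·(x_1−15).
Substituting into the budget: x_1* = 15 + 0.5·(m − 15·p_1 − 4·p_2)/p_1, and x_2* = 4 + 0.5·(…)/p_2.
Discretionary income = 156 − 15·3.8 − 4·13 = 47; x_1* = 15 + 0.5·47/3.8 = 21.1842; x_2* = 4 + 0.5·47/13 = 5.8077.
Utility at the optimum: U(21.1842, 5.8077) = 7.4761.

V = 7.4761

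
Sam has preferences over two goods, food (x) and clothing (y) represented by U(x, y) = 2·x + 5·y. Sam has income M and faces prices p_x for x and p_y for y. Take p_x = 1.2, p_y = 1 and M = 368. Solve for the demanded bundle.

x* = 0, y* = 368

Perfect substitutes: compare marginal utility per dollar. 2/p_x vs 5/p_y → 1.6667 vs 5.
y gives more utility per dollar, so spend all income on y: y* = M/p_y, x* = 0.
Numerically: x* = 0, y* = 368.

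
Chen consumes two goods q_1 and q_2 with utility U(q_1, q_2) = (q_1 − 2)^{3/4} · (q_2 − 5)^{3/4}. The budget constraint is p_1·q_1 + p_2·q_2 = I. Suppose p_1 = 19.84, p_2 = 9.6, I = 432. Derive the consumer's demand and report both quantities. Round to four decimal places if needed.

MRS = (q_2−5)/(q_1−2). Tangency with p_1/p_2 gives q_2−5 = (p_1/p_2)·(q_1−2).
Substituting into the budget: q_1* = 2 + 0.5·(I − 2·p_1 − 5·p_2)/p_1, and q_2* = 5 + 0.5·(…)/p_2.
Discretionary income = 432 − 2·19.84 − 5·9.6 = 344.32; q_1* = 2 + 0.5·344.32/19.84 = 10.6774; q_2* = 5 + 0.5·344.32/9.6 = 22.9333.

q_1* = 10.6774, q_2* = 22.9333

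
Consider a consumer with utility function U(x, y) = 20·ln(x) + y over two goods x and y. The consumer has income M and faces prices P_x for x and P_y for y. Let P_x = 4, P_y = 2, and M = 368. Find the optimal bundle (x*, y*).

x* = 10, y* = 164

MU_x = 20/x, MU_y = 1. Tangency: 20/x = P_x/P_y.
So x*(P_x,P_y) = 20·P_y/P_x, independent of income; and y* = (M − 20·P_y)/P_y.
At the given prices: x* = 20·2/4 = 10, and y* = 164.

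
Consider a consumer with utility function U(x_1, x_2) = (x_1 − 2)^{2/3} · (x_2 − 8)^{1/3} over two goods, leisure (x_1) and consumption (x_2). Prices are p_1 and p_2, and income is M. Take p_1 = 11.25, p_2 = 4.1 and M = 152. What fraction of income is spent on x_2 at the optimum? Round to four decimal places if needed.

share on x_2 = 0.4279

This is Cobb-Douglas in (x_1−2, x_2−8): tangency gives 2/3·p_2·(x_2−8) = 1/3·p_1·(x_1−2).
After buying the subsistence bundle (2, 8), a share 2/3 of the remaining income goes to x_1: x_1* = 2 + 2/3·(M − 2p_1 − 8p_2)/p_1.
Discretionary income = 152 − 2·11.25 − 8·4.1 = 96.7; x_1* = 2 + 2/3·96.7/11.25 = 7.7304; x_2* = 8 + 1/3·96.7/4.1 = 15.8618.
Expenditure on x_2: 4.1·15.8618 = 65.0333; share = 0.4279.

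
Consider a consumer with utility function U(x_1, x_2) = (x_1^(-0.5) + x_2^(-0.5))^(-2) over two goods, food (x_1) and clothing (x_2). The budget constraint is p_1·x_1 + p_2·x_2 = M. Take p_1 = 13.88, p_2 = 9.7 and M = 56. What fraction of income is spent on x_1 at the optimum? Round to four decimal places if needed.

share on x_1 = 0.5298

With the ratio pinned down, the budget gives x_1* = M/(p_1 + p_2·(x_2/x_1)) and x_2* = (x_2/x_1)·x_1*.
Numerically x_2/x_1 = 1.269829, so x_1* = 56/(13.88 + 9.7·1.269829) = 2.1376 and x_2* = 1.269829·2.1376 = 2.7144.
Expenditure on x_1: 13.88·2.1376 = 29.6702; share = 0.5298.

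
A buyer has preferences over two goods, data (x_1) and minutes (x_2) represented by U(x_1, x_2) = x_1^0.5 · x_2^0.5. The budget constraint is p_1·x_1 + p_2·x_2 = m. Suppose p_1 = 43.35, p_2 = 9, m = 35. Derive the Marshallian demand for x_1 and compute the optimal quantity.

x_1* = 0.4037

The MRS is x_2/x_1. Set MRS = p_1/p_2.
Rearranging, p_2·x_2 = p_1·x_1. Substituting into the budget gives p_1·x_1·(1 + 1) = m.
Demand: x_1*(p_1,p_2,m) = 0.5·m/p_1 and x_2* = 0.5·m/p_2.
At p_1=43.35, p_2=9, m=35: x_1* = 0.5·35/43.35 = 0.4037.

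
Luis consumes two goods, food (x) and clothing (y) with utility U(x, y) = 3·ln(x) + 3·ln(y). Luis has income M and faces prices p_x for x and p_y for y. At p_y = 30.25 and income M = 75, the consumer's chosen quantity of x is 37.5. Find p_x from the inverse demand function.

p_x = 1

MU_x/MU_y = (3·y)/(3·x); tangency sets this equal to p_x/p_y.
Rearranging, p_y·y = p_x·x. Substituting into the budget gives p_x·x·(1 + 1) = M.
Demand: x*(p_x,p_y,M) = 0.5·M/p_x and y* = 0.5·M/p_y.
Set x* = 37.5 in the demand function and solve for p_x: p_x = 1.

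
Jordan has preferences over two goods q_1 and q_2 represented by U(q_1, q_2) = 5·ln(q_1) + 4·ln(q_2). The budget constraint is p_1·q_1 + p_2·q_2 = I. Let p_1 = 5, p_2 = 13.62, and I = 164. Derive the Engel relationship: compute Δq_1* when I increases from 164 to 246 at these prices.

Δq_1* = 9.1111

MU_q_1/MU_q_2 = (5·q_2)/(4·q_1); tangency sets this equal to p_1/p_2.
So 5·p_2·q_2 = 4·p_1·q_1; combined with the budget, a share 5/9 of income goes to q_1.
Demand: q_1*(p_1,p_2,I) = 5/9·I/p_1 and q_2* = 4/9·I/p_2.
At p_1=5, p_2=13.62, I=164: q_1* = 5/9·164/5 = 18.2222.
At I' = 246: q_1* = 27.3333. Change: 27.3333 − 18.2222 = 9.1111.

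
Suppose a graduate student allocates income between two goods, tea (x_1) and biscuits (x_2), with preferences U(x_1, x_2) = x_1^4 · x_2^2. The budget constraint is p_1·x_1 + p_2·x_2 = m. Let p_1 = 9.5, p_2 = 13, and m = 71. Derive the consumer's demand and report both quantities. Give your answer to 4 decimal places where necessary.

Tangency: MRS = 2·x_2/x_1 = p_1/p_2.
So 4·p_2·x_2 = 2·p_1·x_1; combined with the budget, a share 2/3 of income goes to x_1.
Demand: x_1*(p_1,p_2,m) = 2/3·m/p_1 and x_2* = 1/3·m/p_2.
At p_1=9.5, p_2=13, m=71: x_1* = 2/3·71/9.5 = 4.9825, x_2* = 1.8205.

x_1* = 4.9825, x_2* = 1.8205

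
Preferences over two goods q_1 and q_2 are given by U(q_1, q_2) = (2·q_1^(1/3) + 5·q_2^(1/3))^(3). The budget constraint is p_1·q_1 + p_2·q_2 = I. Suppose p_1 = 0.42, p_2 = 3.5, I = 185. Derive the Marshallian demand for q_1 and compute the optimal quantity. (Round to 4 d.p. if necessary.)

q_1* = 185.9093

From the CES first-order condition, (2/5)·(q_2/q_1)^(2/3) = p_1/p_2.
Solve for the ratio: q_2/q_1 = [(5/2)·p_1/p_2]^(1.5).
With the ratio pinned down, the budget gives q_1* = I/(p_1 + p_2·(q_2/q_1)) and q_2* = (q_2/q_1)·q_1*.
Numerically q_2/q_1 = 0.164317, so q_1* = 185/(0.42 + 3.5·0.164317) = 185.9093.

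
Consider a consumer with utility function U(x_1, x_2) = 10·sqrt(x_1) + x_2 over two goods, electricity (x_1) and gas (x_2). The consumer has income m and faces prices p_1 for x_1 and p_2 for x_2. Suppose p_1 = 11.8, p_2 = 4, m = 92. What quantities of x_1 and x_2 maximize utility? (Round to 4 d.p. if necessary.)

Set MRS = p_1/p_2: 5·x_1^(−1/2) = p_1/p_2.
Solve: √x_1 = 5·p_2/p_1, so x_1*(p_1,p_2) = (5·p_2/p_1)², and x_2* = (m − p_1·x_1*)/p_2.
Plugging in: x_1* = (5·4/11.8)² = 2.8727, x_2* = 14.5254.

x_1* = 2.8727, x_2* = 14.5254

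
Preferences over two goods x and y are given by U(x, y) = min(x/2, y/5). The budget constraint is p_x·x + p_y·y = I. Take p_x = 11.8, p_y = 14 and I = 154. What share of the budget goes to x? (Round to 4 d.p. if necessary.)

With perfect complements, no substitution: consume in ratio x:y = 2:5.
Budget: p_x·x + p_y·(5/2)·x = I, so (2·p_x + 5·p_y)·x = 2·I.
Demand: x*(p_x,p_y,I) = 2·I/(2·p_x + 5·p_y), y* = 5·I/(2·p_x + 5·p_y).
Here 2·11.8 + 5·14 = 93.6, giving x* = 3.2906 and y* = 8.2265.
Expenditure on x: 11.8·3.2906 = 38.8291; share = 0.2521.

share on x = 0.2521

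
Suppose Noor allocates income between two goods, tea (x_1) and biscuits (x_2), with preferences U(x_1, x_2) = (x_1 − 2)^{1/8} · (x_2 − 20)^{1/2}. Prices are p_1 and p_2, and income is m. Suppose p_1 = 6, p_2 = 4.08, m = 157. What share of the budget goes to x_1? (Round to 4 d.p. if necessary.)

share on x_1 = 0.1572

Let x_1' = x_1−2, x_2' = x_2−20. MRS = (1/4)·x_2'/x_1' = p_1/p_2.
Substituting into the budget: x_1* = 2 + 0.2·(m − 2·p_1 − 20·p_2)/p_1, and x_2* = 20 + 0.8·(…)/p_2.
Discretionary income = 157 − 2·6 − 20·4.08 = 63.4; x_1* = 2 + 0.2·63.4/6 = 4.1133; x_2* = 20 + 0.8·63.4/4.08 = 32.4314.
Expenditure on x_1: 6·4.1133 = 24.68; share = 0.1572.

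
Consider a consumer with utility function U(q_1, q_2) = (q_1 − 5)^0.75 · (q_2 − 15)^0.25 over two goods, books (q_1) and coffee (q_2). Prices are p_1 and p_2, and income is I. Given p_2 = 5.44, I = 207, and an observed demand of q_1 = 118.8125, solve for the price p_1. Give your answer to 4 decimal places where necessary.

p_1 = 0.8

MRS = 3·(q_2−15)/(q_1−5). Tangency with p_1/p_2 gives q_2−15 = (1/3)·(p_1/p_2)·(q_1−5).
After buying the subsistence bundle (5, 15), a share 0.75 of the remaining income goes to q_1: q_1* = 5 + 0.75·(I − 5p_1 − 15p_2)/p_1.
Set q_1* = 118.8125 in the demand function and solve for p_1: p_1 = 0.8.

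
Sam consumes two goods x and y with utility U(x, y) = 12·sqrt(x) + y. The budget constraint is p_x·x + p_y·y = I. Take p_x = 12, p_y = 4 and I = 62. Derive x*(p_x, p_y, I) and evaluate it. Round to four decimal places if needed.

x* = 4

Solve: √x = 6·p_y/p_x, so x*(p_x,p_y) = (6·p_y/p_x)², and y* = (I − p_x·x*)/p_y.
Plugging in: x* = (6·4/12)² = 4.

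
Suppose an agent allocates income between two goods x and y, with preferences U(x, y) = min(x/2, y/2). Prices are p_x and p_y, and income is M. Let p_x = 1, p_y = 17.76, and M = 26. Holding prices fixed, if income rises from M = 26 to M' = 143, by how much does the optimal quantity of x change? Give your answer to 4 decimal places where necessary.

Δx* = 6.2367

With perfect complements, no substitution: consume in ratio x:y = 2:2.
Budget: p_x·x + p_y·x = M, so (2·p_x + 2·p_y)·x = 2·M.
Demand: x*(p_x,p_y,M) = 2·M/(2·p_x + 2·p_y), y* = 2·M/(2·p_x + 2·p_y).
Here 2·1 + 2·17.76 = 37.52, giving x* = 1.3859.
At M' = 143: x* = 7.6226. Change: 7.6226 − 1.3859 = 6.2367.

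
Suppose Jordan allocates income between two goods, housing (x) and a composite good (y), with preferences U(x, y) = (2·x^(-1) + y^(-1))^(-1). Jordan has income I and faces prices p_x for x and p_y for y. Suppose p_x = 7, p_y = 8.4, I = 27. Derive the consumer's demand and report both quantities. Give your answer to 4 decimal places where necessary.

x* = 2.1735, y* = 1.403

MRS = MU_x/MU_y = 2·(y/x)^(2). Set equal to p_x/p_y.
Solve for the ratio: y/x = [(1/2)·p_x/p_y]^(0.5).
Substitute y = (y/x)·x into the budget: x* = I/(p_x + p_y·(y/x)).
Numerically y/x = 0.645497, so x* = 27/(7 + 8.4·0.645497) = 2.1735 and y* = 0.645497·2.1735 = 1.403.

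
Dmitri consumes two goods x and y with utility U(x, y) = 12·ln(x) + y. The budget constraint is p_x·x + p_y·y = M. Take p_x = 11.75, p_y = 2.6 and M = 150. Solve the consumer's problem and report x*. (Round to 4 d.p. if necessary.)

Set MRS = p_x/p_y: (12/x)/1 = p_x/p_y.
So x*(p_x,p_y) = 12·p_y/p_x, independent of income; and y* = (M − 12·p_y)/p_y.
At the given prices: x* = 12·2.6/11.75 = 2.6553.

x* = 2.6553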